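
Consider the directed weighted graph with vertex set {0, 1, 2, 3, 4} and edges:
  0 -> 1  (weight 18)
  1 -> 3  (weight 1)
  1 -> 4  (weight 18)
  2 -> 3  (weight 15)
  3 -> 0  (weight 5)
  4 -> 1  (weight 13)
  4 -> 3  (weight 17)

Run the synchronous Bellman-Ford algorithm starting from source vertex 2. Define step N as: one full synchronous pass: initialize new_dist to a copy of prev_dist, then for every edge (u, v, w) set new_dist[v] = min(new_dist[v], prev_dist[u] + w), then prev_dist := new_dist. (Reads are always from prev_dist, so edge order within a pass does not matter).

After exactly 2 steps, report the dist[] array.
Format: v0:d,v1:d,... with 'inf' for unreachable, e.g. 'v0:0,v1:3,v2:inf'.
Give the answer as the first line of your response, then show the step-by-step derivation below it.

v0:20,v1:inf,v2:0,v3:15,v4:inf

step 1: dist = v0:inf,v1:inf,v2:0,v3:15,v4:inf
step 2: dist = v0:20,v1:inf,v2:0,v3:15,v4:inf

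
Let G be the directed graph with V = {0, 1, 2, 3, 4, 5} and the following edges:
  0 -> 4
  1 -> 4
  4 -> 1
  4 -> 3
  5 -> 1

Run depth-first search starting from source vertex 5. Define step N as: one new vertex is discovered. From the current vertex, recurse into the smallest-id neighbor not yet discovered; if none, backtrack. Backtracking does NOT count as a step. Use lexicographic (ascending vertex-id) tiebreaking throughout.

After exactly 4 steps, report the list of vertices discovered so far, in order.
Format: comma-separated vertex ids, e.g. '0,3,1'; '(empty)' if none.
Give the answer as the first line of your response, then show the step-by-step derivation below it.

5,1,4,3

step 1: discover 5; path=5; order=5
step 2: discover 1; path=5>1; order=5,1
step 3: discover 4; path=5>1>4; order=5,1,4
step 4: discover 3; path=5>1>4>3; order=5,1,4,3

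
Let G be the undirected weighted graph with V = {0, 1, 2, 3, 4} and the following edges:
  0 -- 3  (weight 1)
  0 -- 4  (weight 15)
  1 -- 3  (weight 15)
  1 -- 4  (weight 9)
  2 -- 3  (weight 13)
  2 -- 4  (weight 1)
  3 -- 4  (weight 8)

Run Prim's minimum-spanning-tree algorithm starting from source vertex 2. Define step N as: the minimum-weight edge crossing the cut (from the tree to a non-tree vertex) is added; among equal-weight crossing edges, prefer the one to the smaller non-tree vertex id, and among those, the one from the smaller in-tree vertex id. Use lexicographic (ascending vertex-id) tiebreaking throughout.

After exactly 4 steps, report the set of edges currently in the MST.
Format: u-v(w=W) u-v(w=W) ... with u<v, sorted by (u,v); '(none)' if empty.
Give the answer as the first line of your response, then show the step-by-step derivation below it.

0-3(w=1) 1-4(w=9) 2-4(w=1) 3-4(w=8)

step 1: add edge 2-4 (w=1); MST = {2-4(w=1)}
step 2: add edge 3-4 (w=8); MST = {2-4(w=1) 3-4(w=8)}
step 3: add edge 0-3 (w=1); MST = {0-3(w=1) 2-4(w=1) 3-4(w=8)}
step 4: add edge 1-4 (w=9); MST = {0-3(w=1) 1-4(w=9) 2-4(w=1) 3-4(w=8)}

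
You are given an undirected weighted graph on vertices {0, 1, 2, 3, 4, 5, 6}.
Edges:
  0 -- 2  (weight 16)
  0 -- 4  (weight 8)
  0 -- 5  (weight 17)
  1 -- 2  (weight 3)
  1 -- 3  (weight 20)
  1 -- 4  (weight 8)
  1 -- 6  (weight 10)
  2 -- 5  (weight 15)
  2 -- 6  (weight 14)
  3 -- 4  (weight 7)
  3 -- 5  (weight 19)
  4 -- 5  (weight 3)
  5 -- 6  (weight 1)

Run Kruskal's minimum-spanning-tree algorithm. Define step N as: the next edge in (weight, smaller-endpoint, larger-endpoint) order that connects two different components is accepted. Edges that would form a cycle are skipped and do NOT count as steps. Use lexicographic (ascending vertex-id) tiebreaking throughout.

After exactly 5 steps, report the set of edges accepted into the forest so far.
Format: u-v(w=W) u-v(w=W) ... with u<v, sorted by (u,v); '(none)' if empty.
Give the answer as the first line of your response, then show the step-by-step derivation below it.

0-4(w=8) 1-2(w=3) 3-4(w=7) 4-5(w=3) 5-6(w=1)

step 1: add edge 5-6 (w=1); MST = {5-6(w=1)}
step 2: add edge 1-2 (w=3); MST = {1-2(w=3) 5-6(w=1)}
step 3: add edge 4-5 (w=3); MST = {1-2(w=3) 4-5(w=3) 5-6(w=1)}
step 4: add edge 3-4 (w=7); MST = {1-2(w=3) 3-4(w=7) 4-5(w=3) 5-6(w=1)}
step 5: add edge 0-4 (w=8); MST = {0-4(w=8) 1-2(w=3) 3-4(w=7) 4-5(w=3) 5-6(w=1)}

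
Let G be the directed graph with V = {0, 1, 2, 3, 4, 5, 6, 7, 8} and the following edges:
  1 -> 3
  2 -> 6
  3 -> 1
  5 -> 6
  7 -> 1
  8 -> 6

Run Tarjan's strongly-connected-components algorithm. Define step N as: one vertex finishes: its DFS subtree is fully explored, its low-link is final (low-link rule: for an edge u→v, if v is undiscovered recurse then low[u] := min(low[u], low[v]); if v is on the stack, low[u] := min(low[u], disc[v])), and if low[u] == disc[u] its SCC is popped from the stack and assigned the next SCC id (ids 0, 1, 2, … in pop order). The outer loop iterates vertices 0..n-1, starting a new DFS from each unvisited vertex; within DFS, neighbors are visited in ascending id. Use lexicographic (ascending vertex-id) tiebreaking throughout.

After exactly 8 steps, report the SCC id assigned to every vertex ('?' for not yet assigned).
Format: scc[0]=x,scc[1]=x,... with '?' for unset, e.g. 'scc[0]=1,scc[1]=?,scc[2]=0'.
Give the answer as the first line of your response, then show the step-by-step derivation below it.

scc[0]=0,scc[1]=1,scc[2]=3,scc[3]=1,scc[4]=4,scc[5]=5,scc[6]=2,scc[7]=6,scc[8]=?

step 1: low=(low[0]=0,low[1]=?,low[2]=?,low[3]=?,low[4]=?,low[5]=?,low[6]=?,low[7]=?,low[8]=?); scc=(scc[0]=0,scc[1]=?,scc[2]=?,scc[3]=?,scc[4]=?,scc[5]=?,scc[6]=?,scc[7]=?,scc[8]=?)
step 2: low=(low[0]=0,low[1]=1,low[2]=?,low[3]=1,low[4]=?,low[5]=?,low[6]=?,low[7]=?,low[8]=?); scc=(scc[0]=0,scc[1]=?,scc[2]=?,scc[3]=?,scc[4]=?,scc[5]=?,scc[6]=?,scc[7]=?,scc[8]=?)
step 3: low=(low[0]=0,low[1]=1,low[2]=?,low[3]=1,low[4]=?,low[5]=?,low[6]=?,low[7]=?,low[8]=?); scc=(scc[0]=0,scc[1]=1,scc[2]=?,scc[3]=1,scc[4]=?,scc[5]=?,scc[6]=?,scc[7]=?,scc[8]=?)
step 4: low=(low[0]=0,low[1]=1,low[2]=3,low[3]=1,low[4]=?,low[5]=?,low[6]=4,low[7]=?,low[8]=?); scc=(scc[0]=0,scc[1]=1,scc[2]=?,scc[3]=1,scc[4]=?,scc[5]=?,scc[6]=2,scc[7]=?,scc[8]=?)
step 5: low=(low[0]=0,low[1]=1,low[2]=3,low[3]=1,low[4]=?,low[5]=?,low[6]=4,low[7]=?,low[8]=?); scc=(scc[0]=0,scc[1]=1,scc[2]=3,scc[3]=1,scc[4]=?,scc[5]=?,scc[6]=2,scc[7]=?,scc[8]=?)
step 6: low=(low[0]=0,low[1]=1,low[2]=3,low[3]=1,low[4]=5,low[5]=?,low[6]=4,low[7]=?,low[8]=?); scc=(scc[0]=0,scc[1]=1,scc[2]=3,scc[3]=1,scc[4]=4,scc[5]=?,scc[6]=2,scc[7]=?,scc[8]=?)
step 7: low=(low[0]=0,low[1]=1,low[2]=3,low[3]=1,low[4]=5,low[5]=6,low[6]=4,low[7]=?,low[8]=?); scc=(scc[0]=0,scc[1]=1,scc[2]=3,scc[3]=1,scc[4]=4,scc[5]=5,scc[6]=2,scc[7]=?,scc[8]=?)
step 8: low=(low[0]=0,low[1]=1,low[2]=3,low[3]=1,low[4]=5,low[5]=6,low[6]=4,low[7]=7,low[8]=?); scc=(scc[0]=0,scc[1]=1,scc[2]=3,scc[3]=1,scc[4]=4,scc[5]=5,scc[6]=2,scc[7]=6,scc[8]=?)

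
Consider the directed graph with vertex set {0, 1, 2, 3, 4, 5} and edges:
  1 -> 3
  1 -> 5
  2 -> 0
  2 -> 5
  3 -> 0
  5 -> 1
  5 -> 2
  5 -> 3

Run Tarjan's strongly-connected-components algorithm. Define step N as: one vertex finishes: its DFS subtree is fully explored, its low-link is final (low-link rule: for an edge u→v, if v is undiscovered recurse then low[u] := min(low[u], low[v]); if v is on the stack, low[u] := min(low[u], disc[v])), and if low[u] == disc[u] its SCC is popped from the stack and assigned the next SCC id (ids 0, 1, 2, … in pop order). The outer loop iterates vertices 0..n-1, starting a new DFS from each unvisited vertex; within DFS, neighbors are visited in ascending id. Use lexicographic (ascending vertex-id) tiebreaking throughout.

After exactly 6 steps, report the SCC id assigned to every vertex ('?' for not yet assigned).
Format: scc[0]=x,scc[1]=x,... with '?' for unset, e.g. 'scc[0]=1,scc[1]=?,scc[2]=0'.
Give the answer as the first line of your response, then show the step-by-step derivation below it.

scc[0]=0,scc[1]=2,scc[2]=2,scc[3]=1,scc[4]=3,scc[5]=2

step 1: low=(low[0]=0,low[1]=?,low[2]=?,low[3]=?,low[4]=?,low[5]=?); scc=(scc[0]=0,scc[1]=?,scc[2]=?,scc[3]=?,scc[4]=?,scc[5]=?)
step 2: low=(low[0]=0,low[1]=1,low[2]=?,low[3]=2,low[4]=?,low[5]=?); scc=(scc[0]=0,scc[1]=?,scc[2]=?,scc[3]=1,scc[4]=?,scc[5]=?)
step 3: low=(low[0]=0,low[1]=1,low[2]=3,low[3]=2,low[4]=?,low[5]=1); scc=(scc[0]=0,scc[1]=?,scc[2]=?,scc[3]=1,scc[4]=?,scc[5]=?)
step 4: low=(low[0]=0,low[1]=1,low[2]=3,low[3]=2,low[4]=?,low[5]=1); scc=(scc[0]=0,scc[1]=?,scc[2]=?,scc[3]=1,scc[4]=?,scc[5]=?)
step 5: low=(low[0]=0,low[1]=1,low[2]=3,low[3]=2,low[4]=?,low[5]=1); scc=(scc[0]=0,scc[1]=2,scc[2]=2,scc[3]=1,scc[4]=?,scc[5]=2)
step 6: low=(low[0]=0,low[1]=1,low[2]=3,low[3]=2,low[4]=5,low[5]=1); scc=(scc[0]=0,scc[1]=2,scc[2]=2,scc[3]=1,scc[4]=3,scc[5]=2)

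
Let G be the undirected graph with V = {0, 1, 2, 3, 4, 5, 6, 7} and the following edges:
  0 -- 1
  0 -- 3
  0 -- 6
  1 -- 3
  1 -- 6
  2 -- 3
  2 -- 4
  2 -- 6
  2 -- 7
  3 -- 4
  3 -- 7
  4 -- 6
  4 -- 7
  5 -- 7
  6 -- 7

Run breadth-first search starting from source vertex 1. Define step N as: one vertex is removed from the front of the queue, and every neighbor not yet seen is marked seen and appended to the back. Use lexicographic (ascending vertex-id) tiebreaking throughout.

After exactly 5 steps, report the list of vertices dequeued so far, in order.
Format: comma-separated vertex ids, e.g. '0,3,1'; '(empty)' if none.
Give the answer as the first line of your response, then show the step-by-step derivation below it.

1,0,3,6,2

step 1: dequeue 1; queue=[0,3,6]; order=1
step 2: dequeue 0; queue=[3,6]; order=1,0
step 3: dequeue 3; queue=[6,2,4,7]; order=1,0,3
step 4: dequeue 6; queue=[2,4,7]; order=1,0,3,6
step 5: dequeue 2; queue=[4,7]; order=1,0,3,6,2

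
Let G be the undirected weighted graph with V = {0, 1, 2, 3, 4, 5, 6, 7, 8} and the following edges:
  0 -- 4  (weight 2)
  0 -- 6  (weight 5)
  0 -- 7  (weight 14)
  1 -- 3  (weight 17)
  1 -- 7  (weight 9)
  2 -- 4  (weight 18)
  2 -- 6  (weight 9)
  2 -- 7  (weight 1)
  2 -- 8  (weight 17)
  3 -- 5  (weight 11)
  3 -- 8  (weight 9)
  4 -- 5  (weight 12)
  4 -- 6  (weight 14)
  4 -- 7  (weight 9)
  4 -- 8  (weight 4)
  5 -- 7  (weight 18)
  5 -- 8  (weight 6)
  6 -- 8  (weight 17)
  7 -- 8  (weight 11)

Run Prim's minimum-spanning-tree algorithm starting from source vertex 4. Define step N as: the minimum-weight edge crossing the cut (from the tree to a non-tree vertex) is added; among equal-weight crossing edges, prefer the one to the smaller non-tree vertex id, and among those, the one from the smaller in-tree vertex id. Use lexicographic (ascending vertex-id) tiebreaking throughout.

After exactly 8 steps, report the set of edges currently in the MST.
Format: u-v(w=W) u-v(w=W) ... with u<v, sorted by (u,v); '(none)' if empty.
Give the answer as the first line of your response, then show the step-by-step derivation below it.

0-4(w=2) 0-6(w=5) 1-7(w=9) 2-6(w=9) 2-7(w=1) 3-8(w=9) 4-8(w=4) 5-8(w=6)

step 1: add edge 0-4 (w=2); MST = {0-4(w=2)}
step 2: add edge 4-8 (w=4); MST = {0-4(w=2) 4-8(w=4)}
step 3: add edge 0-6 (w=5); MST = {0-4(w=2) 0-6(w=5) 4-8(w=4)}
step 4: add edge 5-8 (w=6); MST = {0-4(w=2) 0-6(w=5) 4-8(w=4) 5-8(w=6)}
step 5: add edge 2-6 (w=9); MST = {0-4(w=2) 0-6(w=5) 2-6(w=9) 4-8(w=4) 5-8(w=6)}
step 6: add edge 2-7 (w=1); MST = {0-4(w=2) 0-6(w=5) 2-6(w=9) 2-7(w=1) 4-8(w=4) 5-8(w=6)}
step 7: add edge 1-7 (w=9); MST = {0-4(w=2) 0-6(w=5) 1-7(w=9) 2-6(w=9) 2-7(w=1) 4-8(w=4) 5-8(w=6)}
step 8: add edge 3-8 (w=9); MST = {0-4(w=2) 0-6(w=5) 1-7(w=9) 2-6(w=9) 2-7(w=1) 3-8(w=9) 4-8(w=4) 5-8(w=6)}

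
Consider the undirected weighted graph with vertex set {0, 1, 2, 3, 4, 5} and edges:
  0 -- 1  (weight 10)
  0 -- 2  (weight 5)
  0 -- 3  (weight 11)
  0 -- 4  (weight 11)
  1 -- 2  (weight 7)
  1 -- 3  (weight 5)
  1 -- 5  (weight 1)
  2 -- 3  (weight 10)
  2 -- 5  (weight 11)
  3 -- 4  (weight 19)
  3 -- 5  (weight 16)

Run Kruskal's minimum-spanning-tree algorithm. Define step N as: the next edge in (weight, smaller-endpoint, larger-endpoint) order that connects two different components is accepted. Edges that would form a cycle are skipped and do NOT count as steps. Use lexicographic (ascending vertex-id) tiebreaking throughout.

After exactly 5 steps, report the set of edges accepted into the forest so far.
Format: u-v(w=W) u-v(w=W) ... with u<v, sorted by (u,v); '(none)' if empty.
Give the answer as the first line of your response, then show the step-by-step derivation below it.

0-2(w=5) 0-4(w=11) 1-2(w=7) 1-3(w=5) 1-5(w=1)

step 1: add edge 1-5 (w=1); MST = {1-5(w=1)}
step 2: add edge 0-2 (w=5); MST = {0-2(w=5) 1-5(w=1)}
step 3: add edge 1-3 (w=5); MST = {0-2(w=5) 1-3(w=5) 1-5(w=1)}
step 4: add edge 1-2 (w=7); MST = {0-2(w=5) 1-2(w=7) 1-3(w=5) 1-5(w=1)}
step 5: add edge 0-4 (w=11); MST = {0-2(w=5) 0-4(w=11) 1-2(w=7) 1-3(w=5) 1-5(w=1)}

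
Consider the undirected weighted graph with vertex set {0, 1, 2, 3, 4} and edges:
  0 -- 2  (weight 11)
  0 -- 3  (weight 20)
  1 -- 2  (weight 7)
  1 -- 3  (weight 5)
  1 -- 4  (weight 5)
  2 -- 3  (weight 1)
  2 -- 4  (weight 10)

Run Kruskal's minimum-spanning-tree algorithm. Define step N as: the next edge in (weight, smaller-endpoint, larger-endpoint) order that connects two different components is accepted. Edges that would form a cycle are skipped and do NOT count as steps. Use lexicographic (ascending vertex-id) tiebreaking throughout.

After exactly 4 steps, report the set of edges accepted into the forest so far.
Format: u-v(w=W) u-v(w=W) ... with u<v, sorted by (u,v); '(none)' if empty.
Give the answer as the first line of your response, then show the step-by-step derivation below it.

0-2(w=11) 1-3(w=5) 1-4(w=5) 2-3(w=1)

step 1: add edge 2-3 (w=1); MST = {2-3(w=1)}
step 2: add edge 1-3 (w=5); MST = {1-3(w=5) 2-3(w=1)}
step 3: add edge 1-4 (w=5); MST = {1-3(w=5) 1-4(w=5) 2-3(w=1)}
step 4: add edge 0-2 (w=11); MST = {0-2(w=11) 1-3(w=5) 1-4(w=5) 2-3(w=1)}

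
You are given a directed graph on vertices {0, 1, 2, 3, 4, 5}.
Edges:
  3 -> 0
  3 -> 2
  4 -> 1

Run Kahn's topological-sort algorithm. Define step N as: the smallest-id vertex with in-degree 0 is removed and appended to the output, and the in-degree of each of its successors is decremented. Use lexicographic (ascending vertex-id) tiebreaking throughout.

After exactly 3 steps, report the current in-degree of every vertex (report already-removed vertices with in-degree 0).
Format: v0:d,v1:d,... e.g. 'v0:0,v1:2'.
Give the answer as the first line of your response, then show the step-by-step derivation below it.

v0:0,v1:1,v2:0,v3:0,v4:0,v5:0

step 1: output 3; order=[3]; indeg=(0,1,0,0,0,0)
step 2: output 0; order=[3,0]; indeg=(0,1,0,0,0,0)
step 3: output 2; order=[3,0,2]; indeg=(0,1,0,0,0,0)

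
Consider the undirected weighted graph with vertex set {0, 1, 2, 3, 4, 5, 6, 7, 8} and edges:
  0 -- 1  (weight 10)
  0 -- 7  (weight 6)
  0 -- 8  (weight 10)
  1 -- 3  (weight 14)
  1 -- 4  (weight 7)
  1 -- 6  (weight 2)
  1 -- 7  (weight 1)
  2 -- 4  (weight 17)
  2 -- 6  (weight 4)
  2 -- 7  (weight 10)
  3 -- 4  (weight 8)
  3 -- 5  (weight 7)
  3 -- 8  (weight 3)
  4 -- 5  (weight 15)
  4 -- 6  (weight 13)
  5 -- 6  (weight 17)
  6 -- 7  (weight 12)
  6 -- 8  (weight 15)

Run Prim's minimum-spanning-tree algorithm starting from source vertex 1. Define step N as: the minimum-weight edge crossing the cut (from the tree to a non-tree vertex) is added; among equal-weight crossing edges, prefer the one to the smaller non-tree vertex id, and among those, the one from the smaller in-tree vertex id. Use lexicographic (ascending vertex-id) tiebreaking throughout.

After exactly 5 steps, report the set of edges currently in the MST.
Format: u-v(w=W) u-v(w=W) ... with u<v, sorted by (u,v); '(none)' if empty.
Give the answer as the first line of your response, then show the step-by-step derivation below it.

0-7(w=6) 1-4(w=7) 1-6(w=2) 1-7(w=1) 2-6(w=4)

step 1: add edge 1-7 (w=1); MST = {1-7(w=1)}
step 2: add edge 1-6 (w=2); MST = {1-6(w=2) 1-7(w=1)}
step 3: add edge 2-6 (w=4); MST = {1-6(w=2) 1-7(w=1) 2-6(w=4)}
step 4: add edge 0-7 (w=6); MST = {0-7(w=6) 1-6(w=2) 1-7(w=1) 2-6(w=4)}
step 5: add edge 1-4 (w=7); MST = {0-7(w=6) 1-4(w=7) 1-6(w=2) 1-7(w=1) 2-6(w=4)}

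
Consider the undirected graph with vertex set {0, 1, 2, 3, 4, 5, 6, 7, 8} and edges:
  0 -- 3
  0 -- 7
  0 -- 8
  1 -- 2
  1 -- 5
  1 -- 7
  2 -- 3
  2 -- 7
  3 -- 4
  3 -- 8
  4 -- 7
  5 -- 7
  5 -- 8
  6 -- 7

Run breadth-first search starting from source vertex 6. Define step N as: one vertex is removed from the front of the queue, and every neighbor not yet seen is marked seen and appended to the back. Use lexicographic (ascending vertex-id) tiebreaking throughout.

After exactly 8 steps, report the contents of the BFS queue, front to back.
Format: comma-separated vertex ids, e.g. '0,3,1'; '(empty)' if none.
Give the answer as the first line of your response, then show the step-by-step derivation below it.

8

step 1: dequeue 6; queue=[7]; order=6
step 2: dequeue 7; queue=[0,1,2,4,5]; order=6,7
step 3: dequeue 0; queue=[1,2,4,5,3,8]; order=6,7,0
step 4: dequeue 1; queue=[2,4,5,3,8]; order=6,7,0,1
step 5: dequeue 2; queue=[4,5,3,8]; order=6,7,0,1,2
step 6: dequeue 4; queue=[5,3,8]; order=6,7,0,1,2,4
step 7: dequeue 5; queue=[3,8]; order=6,7,0,1,2,4,5
step 8: dequeue 3; queue=[8]; order=6,7,0,1,2,4,5,3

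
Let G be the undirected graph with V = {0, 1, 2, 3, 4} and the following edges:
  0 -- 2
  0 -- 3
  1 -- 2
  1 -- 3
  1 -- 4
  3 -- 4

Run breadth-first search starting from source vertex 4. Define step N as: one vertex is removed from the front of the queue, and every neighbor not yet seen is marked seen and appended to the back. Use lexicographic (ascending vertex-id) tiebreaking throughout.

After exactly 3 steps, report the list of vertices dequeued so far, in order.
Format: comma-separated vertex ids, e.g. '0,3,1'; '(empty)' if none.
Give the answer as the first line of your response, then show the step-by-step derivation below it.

4,1,3

step 1: dequeue 4; queue=[1,3]; order=4
step 2: dequeue 1; queue=[3,2]; order=4,1
step 3: dequeue 3; queue=[2,0]; order=4,1,3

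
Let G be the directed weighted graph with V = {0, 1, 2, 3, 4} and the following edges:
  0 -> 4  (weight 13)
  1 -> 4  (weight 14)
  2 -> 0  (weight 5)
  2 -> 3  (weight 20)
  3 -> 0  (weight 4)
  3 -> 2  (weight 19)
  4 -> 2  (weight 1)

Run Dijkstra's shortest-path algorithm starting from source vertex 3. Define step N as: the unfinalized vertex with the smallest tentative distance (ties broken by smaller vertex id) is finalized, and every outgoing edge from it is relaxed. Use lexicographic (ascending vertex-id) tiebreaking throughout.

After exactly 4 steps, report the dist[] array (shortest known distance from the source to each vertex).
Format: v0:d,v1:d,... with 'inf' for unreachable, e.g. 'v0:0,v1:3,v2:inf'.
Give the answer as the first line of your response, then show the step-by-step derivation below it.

v0:4,v1:inf,v2:18,v3:0,v4:17

step 1: dist = v0:4,v1:inf,v2:19,v3:0,v4:inf
step 2: dist = v0:4,v1:inf,v2:19,v3:0,v4:17
step 3: dist = v0:4,v1:inf,v2:18,v3:0,v4:17
step 4: dist = v0:4,v1:inf,v2:18,v3:0,v4:17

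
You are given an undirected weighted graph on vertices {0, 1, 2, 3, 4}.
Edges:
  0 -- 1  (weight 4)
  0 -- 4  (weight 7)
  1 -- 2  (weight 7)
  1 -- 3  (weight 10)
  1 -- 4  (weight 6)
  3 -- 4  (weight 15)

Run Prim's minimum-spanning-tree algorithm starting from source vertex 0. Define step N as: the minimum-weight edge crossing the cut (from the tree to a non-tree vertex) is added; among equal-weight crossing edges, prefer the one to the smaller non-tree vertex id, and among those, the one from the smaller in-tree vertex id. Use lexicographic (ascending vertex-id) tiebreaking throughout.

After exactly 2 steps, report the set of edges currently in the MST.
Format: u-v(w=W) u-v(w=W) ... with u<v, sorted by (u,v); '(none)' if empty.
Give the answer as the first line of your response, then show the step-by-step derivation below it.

0-1(w=4) 1-4(w=6)

step 1: add edge 0-1 (w=4); MST = {0-1(w=4)}
step 2: add edge 1-4 (w=6); MST = {0-1(w=4) 1-4(w=6)}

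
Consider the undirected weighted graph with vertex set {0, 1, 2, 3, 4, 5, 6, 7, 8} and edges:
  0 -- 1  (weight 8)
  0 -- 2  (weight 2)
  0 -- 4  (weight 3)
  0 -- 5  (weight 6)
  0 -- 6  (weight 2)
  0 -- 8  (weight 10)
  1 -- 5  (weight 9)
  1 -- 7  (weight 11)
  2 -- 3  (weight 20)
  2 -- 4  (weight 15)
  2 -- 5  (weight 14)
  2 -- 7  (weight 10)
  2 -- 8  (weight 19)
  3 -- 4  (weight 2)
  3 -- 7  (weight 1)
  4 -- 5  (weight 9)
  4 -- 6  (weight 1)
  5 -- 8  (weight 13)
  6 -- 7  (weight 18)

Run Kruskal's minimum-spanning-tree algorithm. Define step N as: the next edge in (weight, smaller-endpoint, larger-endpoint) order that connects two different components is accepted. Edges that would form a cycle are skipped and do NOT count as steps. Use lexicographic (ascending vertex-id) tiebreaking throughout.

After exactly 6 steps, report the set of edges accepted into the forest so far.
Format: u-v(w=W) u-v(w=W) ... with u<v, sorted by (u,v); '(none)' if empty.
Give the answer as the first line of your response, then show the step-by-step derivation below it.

0-2(w=2) 0-5(w=6) 0-6(w=2) 3-4(w=2) 3-7(w=1) 4-6(w=1)

step 1: add edge 3-7 (w=1); MST = {3-7(w=1)}
step 2: add edge 4-6 (w=1); MST = {3-7(w=1) 4-6(w=1)}
step 3: add edge 0-2 (w=2); MST = {0-2(w=2) 3-7(w=1) 4-6(w=1)}
step 4: add edge 0-6 (w=2); MST = {0-2(w=2) 0-6(w=2) 3-7(w=1) 4-6(w=1)}
step 5: add edge 3-4 (w=2); MST = {0-2(w=2) 0-6(w=2) 3-4(w=2) 3-7(w=1) 4-6(w=1)}
step 6: add edge 0-5 (w=6); MST = {0-2(w=2) 0-5(w=6) 0-6(w=2) 3-4(w=2) 3-7(w=1) 4-6(w=1)}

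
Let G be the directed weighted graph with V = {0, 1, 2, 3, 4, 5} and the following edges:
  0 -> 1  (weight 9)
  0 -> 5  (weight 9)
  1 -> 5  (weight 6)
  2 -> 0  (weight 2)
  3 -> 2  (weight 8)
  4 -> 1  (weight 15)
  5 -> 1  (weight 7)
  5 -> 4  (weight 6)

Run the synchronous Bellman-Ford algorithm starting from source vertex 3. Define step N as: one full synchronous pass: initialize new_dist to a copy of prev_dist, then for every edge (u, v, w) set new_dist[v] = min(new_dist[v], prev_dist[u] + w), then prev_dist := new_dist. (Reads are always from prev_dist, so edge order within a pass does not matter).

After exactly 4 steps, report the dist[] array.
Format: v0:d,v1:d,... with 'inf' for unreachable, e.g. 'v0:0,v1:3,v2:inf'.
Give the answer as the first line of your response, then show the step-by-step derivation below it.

v0:10,v1:19,v2:8,v3:0,v4:25,v5:19

step 1: dist = v0:inf,v1:inf,v2:8,v3:0,v4:inf,v5:inf
step 2: dist = v0:10,v1:inf,v2:8,v3:0,v4:inf,v5:inf
step 3: dist = v0:10,v1:19,v2:8,v3:0,v4:inf,v5:19
step 4: dist = v0:10,v1:19,v2:8,v3:0,v4:25,v5:19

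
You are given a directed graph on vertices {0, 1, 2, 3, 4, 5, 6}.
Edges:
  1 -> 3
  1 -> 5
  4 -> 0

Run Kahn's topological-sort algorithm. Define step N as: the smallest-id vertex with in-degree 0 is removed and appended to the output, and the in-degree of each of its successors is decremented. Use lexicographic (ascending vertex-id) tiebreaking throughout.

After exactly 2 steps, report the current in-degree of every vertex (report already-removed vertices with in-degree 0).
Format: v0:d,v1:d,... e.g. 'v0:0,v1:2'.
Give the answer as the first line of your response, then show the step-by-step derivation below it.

v0:1,v1:0,v2:0,v3:0,v4:0,v5:0,v6:0

step 1: output 1; order=[1]; indeg=(1,0,0,0,0,0,0)
step 2: output 2; order=[1,2]; indeg=(1,0,0,0,0,0,0)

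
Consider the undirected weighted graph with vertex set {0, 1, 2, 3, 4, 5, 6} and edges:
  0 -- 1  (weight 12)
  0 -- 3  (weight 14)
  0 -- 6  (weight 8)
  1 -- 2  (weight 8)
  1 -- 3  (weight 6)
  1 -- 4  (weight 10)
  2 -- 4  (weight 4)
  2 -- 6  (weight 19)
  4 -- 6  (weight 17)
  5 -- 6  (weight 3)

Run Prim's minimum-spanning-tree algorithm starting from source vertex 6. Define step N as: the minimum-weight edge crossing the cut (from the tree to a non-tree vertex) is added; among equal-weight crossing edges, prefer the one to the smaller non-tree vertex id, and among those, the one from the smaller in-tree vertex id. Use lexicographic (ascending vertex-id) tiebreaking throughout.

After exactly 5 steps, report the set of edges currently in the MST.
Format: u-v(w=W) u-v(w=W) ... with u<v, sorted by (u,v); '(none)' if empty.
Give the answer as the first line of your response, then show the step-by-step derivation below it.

0-1(w=12) 0-6(w=8) 1-2(w=8) 1-3(w=6) 5-6(w=3)

step 1: add edge 5-6 (w=3); MST = {5-6(w=3)}
step 2: add edge 0-6 (w=8); MST = {0-6(w=8) 5-6(w=3)}
step 3: add edge 0-1 (w=12); MST = {0-1(w=12) 0-6(w=8) 5-6(w=3)}
step 4: add edge 1-3 (w=6); MST = {0-1(w=12) 0-6(w=8) 1-3(w=6) 5-6(w=3)}
step 5: add edge 1-2 (w=8); MST = {0-1(w=12) 0-6(w=8) 1-2(w=8) 1-3(w=6) 5-6(w=3)}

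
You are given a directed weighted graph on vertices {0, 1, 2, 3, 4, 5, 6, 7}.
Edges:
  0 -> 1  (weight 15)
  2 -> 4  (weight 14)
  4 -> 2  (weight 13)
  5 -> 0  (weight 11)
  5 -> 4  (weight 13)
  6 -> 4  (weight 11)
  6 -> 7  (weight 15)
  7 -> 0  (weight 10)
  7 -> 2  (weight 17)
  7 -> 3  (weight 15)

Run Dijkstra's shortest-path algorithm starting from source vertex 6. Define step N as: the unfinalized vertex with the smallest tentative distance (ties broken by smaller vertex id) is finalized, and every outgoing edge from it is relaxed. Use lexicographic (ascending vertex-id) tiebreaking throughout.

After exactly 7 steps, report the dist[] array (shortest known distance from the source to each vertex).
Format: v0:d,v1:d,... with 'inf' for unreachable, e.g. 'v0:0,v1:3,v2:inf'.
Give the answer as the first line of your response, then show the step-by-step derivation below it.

v0:25,v1:40,v2:24,v3:30,v4:11,v5:inf,v6:0,v7:15

step 1: dist = v0:inf,v1:inf,v2:inf,v3:inf,v4:11,v5:inf,v6:0,v7:15
step 2: dist = v0:inf,v1:inf,v2:24,v3:inf,v4:11,v5:inf,v6:0,v7:15
step 3: dist = v0:25,v1:inf,v2:24,v3:30,v4:11,v5:inf,v6:0,v7:15
step 4: dist = v0:25,v1:inf,v2:24,v3:30,v4:11,v5:inf,v6:0,v7:15
step 5: dist = v0:25,v1:40,v2:24,v3:30,v4:11,v5:inf,v6:0,v7:15
step 6: dist = v0:25,v1:40,v2:24,v3:30,v4:11,v5:inf,v6:0,v7:15
step 7: dist = v0:25,v1:40,v2:24,v3:30,v4:11,v5:inf,v6:0,v7:15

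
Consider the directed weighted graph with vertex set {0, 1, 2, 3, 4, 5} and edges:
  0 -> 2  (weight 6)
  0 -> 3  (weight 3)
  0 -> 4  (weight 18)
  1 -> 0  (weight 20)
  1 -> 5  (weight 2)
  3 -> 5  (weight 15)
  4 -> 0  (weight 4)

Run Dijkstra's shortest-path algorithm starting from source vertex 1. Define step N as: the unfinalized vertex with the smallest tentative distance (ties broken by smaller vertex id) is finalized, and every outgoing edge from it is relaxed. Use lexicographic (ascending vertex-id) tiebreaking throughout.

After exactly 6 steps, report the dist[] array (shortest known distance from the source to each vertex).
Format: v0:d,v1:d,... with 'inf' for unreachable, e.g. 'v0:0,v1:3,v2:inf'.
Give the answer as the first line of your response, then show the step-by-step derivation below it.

v0:20,v1:0,v2:26,v3:23,v4:38,v5:2

step 1: dist = v0:20,v1:0,v2:inf,v3:inf,v4:inf,v5:2
step 2: dist = v0:20,v1:0,v2:inf,v3:inf,v4:inf,v5:2
step 3: dist = v0:20,v1:0,v2:26,v3:23,v4:38,v5:2
step 4: dist = v0:20,v1:0,v2:26,v3:23,v4:38,v5:2
step 5: dist = v0:20,v1:0,v2:26,v3:23,v4:38,v5:2
step 6: dist = v0:20,v1:0,v2:26,v3:23,v4:38,v5:2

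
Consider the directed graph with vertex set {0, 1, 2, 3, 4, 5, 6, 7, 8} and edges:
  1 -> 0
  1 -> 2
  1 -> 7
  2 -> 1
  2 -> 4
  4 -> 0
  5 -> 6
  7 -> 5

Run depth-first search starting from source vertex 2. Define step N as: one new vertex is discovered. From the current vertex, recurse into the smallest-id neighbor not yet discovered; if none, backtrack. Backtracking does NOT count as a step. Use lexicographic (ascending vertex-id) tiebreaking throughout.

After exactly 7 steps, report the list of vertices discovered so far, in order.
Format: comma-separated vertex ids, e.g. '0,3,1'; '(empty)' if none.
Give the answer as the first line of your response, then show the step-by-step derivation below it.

2,1,0,7,5,6,4

step 1: discover 2; path=2; order=2
step 2: discover 1; path=2>1; order=2,1
step 3: discover 0; path=2>1>0; order=2,1,0
step 4: discover 7; path=2>1>7; order=2,1,0,7
step 5: discover 5; path=2>1>7>5; order=2,1,0,7,5
step 6: discover 6; path=2>1>7>5>6; order=2,1,0,7,5,6
step 7: discover 4; path=2>4; order=2,1,0,7,5,6,4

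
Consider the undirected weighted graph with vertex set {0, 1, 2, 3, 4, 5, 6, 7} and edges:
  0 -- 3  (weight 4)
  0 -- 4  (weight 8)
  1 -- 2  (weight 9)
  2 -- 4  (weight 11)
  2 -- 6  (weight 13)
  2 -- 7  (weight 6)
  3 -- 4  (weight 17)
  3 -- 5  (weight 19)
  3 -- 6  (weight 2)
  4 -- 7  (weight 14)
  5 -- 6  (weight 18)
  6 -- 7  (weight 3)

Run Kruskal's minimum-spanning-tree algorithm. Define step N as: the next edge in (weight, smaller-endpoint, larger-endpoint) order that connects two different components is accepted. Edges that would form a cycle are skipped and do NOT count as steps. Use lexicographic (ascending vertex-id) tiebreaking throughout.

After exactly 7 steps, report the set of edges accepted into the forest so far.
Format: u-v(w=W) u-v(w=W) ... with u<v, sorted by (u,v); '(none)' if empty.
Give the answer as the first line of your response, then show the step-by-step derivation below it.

0-3(w=4) 0-4(w=8) 1-2(w=9) 2-7(w=6) 3-6(w=2) 5-6(w=18) 6-7(w=3)

step 1: add edge 3-6 (w=2); MST = {3-6(w=2)}
step 2: add edge 6-7 (w=3); MST = {3-6(w=2) 6-7(w=3)}
step 3: add edge 0-3 (w=4); MST = {0-3(w=4) 3-6(w=2) 6-7(w=3)}
step 4: add edge 2-7 (w=6); MST = {0-3(w=4) 2-7(w=6) 3-6(w=2) 6-7(w=3)}
step 5: add edge 0-4 (w=8); MST = {0-3(w=4) 0-4(w=8) 2-7(w=6) 3-6(w=2) 6-7(w=3)}
step 6: add edge 1-2 (w=9); MST = {0-3(w=4) 0-4(w=8) 1-2(w=9) 2-7(w=6) 3-6(w=2) 6-7(w=3)}
step 7: add edge 5-6 (w=18); MST = {0-3(w=4) 0-4(w=8) 1-2(w=9) 2-7(w=6) 3-6(w=2) 5-6(w=18) 6-7(w=3)}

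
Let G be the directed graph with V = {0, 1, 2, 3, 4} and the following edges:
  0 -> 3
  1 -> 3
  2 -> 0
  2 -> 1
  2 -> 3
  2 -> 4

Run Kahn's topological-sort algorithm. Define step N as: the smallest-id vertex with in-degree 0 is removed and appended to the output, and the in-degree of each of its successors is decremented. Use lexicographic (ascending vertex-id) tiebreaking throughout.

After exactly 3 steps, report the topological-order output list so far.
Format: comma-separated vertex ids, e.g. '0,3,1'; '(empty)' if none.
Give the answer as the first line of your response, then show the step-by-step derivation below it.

2,0,1

step 1: output 2; order=[2]; indeg=(0,0,0,2,0)
step 2: output 0; order=[2,0]; indeg=(0,0,0,1,0)
step 3: output 1; order=[2,0,1]; indeg=(0,0,0,0,0)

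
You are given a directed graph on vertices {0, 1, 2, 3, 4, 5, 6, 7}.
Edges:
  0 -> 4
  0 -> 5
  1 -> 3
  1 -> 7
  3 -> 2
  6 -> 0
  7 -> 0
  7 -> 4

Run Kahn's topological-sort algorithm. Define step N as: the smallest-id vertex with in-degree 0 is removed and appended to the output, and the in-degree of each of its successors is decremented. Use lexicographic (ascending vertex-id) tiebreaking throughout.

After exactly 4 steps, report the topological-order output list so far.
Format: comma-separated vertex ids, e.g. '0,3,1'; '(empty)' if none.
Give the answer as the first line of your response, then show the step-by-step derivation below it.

1,3,2,6

step 1: output 1; order=[1]; indeg=(2,0,1,0,2,1,0,0)
step 2: output 3; order=[1,3]; indeg=(2,0,0,0,2,1,0,0)
step 3: output 2; order=[1,3,2]; indeg=(2,0,0,0,2,1,0,0)
step 4: output 6; order=[1,3,2,6]; indeg=(1,0,0,0,2,1,0,0)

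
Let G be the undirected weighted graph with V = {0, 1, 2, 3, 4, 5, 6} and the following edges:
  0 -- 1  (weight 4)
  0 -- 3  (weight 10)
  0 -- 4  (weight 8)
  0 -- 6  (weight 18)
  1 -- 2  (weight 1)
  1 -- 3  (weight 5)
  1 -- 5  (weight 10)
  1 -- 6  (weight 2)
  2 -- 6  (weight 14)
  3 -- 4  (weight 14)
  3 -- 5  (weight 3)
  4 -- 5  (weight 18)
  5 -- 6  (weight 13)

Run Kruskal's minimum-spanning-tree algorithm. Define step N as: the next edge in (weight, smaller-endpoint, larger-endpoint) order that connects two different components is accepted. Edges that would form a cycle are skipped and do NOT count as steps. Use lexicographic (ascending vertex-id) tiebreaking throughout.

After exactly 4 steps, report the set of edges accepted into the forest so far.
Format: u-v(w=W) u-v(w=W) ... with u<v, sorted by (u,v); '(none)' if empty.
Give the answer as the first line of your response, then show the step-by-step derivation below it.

0-1(w=4) 1-2(w=1) 1-6(w=2) 3-5(w=3)

step 1: add edge 1-2 (w=1); MST = {1-2(w=1)}
step 2: add edge 1-6 (w=2); MST = {1-2(w=1) 1-6(w=2)}
step 3: add edge 3-5 (w=3); MST = {1-2(w=1) 1-6(w=2) 3-5(w=3)}
step 4: add edge 0-1 (w=4); MST = {0-1(w=4) 1-2(w=1) 1-6(w=2) 3-5(w=3)}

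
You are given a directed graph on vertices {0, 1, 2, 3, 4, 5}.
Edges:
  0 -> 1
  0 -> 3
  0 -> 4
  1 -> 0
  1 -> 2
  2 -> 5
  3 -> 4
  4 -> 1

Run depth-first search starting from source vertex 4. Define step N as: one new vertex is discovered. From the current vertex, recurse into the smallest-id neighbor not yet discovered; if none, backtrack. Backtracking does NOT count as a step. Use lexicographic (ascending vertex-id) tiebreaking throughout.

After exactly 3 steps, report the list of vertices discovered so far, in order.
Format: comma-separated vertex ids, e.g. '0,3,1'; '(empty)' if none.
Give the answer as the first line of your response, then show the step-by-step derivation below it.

4,1,0

step 1: discover 4; path=4; order=4
step 2: discover 1; path=4>1; order=4,1
step 3: discover 0; path=4>1>0; order=4,1,0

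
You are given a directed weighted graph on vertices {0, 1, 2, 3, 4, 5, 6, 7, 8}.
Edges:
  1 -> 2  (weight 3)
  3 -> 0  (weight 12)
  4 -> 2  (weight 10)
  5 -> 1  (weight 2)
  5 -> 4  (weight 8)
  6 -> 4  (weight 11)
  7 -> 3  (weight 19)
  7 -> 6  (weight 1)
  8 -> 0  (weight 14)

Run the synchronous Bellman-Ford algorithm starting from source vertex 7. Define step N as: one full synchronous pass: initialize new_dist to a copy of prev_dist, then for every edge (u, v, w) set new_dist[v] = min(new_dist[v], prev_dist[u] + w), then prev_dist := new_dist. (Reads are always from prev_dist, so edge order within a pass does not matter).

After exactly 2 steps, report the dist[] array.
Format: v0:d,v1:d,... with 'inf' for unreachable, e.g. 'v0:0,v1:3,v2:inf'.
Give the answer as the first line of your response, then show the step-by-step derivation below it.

v0:31,v1:inf,v2:inf,v3:19,v4:12,v5:inf,v6:1,v7:0,v8:inf

step 1: dist = v0:inf,v1:inf,v2:inf,v3:19,v4:inf,v5:inf,v6:1,v7:0,v8:inf
step 2: dist = v0:31,v1:inf,v2:inf,v3:19,v4:12,v5:inf,v6:1,v7:0,v8:inf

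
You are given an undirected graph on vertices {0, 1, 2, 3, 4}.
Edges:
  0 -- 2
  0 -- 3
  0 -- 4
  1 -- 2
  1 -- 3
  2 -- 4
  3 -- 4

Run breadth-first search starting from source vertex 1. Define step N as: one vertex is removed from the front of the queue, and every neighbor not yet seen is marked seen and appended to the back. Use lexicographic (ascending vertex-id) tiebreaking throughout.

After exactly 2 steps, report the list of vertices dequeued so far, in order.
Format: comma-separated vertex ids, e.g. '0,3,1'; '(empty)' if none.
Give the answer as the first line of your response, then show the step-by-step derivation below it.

1,2

step 1: dequeue 1; queue=[2,3]; order=1
step 2: dequeue 2; queue=[3,0,4]; order=1,2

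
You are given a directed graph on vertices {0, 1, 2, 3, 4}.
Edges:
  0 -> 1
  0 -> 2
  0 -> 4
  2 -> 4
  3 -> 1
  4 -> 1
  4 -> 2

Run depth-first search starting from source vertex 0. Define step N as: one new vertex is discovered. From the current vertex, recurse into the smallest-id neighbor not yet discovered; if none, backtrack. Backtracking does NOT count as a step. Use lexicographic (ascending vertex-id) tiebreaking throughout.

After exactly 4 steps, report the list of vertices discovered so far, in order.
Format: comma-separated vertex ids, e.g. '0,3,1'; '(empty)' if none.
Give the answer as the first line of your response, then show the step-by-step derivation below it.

0,1,2,4

step 1: discover 0; path=0; order=0
step 2: discover 1; path=0>1; order=0,1
step 3: discover 2; path=0>2; order=0,1,2
step 4: discover 4; path=0>2>4; order=0,1,2,4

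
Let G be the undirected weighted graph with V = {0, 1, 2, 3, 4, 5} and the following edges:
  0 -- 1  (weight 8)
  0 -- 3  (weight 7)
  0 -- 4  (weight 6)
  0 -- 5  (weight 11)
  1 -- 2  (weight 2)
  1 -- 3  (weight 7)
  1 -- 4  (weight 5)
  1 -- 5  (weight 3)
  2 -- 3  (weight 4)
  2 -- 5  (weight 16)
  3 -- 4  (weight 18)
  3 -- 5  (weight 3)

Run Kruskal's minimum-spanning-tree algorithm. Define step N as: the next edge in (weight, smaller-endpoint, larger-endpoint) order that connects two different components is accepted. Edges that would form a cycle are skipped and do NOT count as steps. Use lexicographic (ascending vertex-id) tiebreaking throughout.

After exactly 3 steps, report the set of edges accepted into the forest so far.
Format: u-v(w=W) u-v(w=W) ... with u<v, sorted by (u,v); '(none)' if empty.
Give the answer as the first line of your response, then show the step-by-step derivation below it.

1-2(w=2) 1-5(w=3) 3-5(w=3)

step 1: add edge 1-2 (w=2); MST = {1-2(w=2)}
step 2: add edge 1-5 (w=3); MST = {1-2(w=2) 1-5(w=3)}
step 3: add edge 3-5 (w=3); MST = {1-2(w=2) 1-5(w=3) 3-5(w=3)}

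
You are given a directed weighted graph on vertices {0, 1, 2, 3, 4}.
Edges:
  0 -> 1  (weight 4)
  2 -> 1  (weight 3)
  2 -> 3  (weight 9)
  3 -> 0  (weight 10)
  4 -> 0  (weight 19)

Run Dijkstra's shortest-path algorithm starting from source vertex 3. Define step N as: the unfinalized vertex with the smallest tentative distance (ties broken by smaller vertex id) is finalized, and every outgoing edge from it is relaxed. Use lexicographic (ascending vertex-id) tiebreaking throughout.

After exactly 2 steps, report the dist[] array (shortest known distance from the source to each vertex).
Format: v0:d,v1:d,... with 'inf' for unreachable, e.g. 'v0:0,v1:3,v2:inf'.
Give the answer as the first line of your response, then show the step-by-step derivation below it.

v0:10,v1:14,v2:inf,v3:0,v4:inf

step 1: dist = v0:10,v1:inf,v2:inf,v3:0,v4:inf
step 2: dist = v0:10,v1:14,v2:inf,v3:0,v4:inf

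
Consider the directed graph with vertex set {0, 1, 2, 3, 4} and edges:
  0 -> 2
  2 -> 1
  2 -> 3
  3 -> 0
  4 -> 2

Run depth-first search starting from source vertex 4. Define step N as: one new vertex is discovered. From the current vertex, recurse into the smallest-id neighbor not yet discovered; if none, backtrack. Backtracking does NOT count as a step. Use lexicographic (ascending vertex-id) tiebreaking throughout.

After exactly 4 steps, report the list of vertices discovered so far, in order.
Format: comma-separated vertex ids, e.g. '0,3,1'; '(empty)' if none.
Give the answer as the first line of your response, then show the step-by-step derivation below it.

4,2,1,3

step 1: discover 4; path=4; order=4
step 2: discover 2; path=4>2; order=4,2
step 3: discover 1; path=4>2>1; order=4,2,1
step 4: discover 3; path=4>2>3; order=4,2,1,3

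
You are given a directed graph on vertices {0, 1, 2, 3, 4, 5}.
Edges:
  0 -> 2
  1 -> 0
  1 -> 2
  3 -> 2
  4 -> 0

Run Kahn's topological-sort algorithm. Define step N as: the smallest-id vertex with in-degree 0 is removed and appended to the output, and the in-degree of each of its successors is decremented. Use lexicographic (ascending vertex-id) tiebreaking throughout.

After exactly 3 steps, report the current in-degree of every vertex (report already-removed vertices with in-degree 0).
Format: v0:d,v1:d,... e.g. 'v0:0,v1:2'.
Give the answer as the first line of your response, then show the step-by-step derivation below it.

v0:0,v1:0,v2:1,v3:0,v4:0,v5:0

step 1: output 1; order=[1]; indeg=(1,0,2,0,0,0)
step 2: output 3; order=[1,3]; indeg=(1,0,1,0,0,0)
step 3: output 4; order=[1,3,4]; indeg=(0,0,1,0,0,0)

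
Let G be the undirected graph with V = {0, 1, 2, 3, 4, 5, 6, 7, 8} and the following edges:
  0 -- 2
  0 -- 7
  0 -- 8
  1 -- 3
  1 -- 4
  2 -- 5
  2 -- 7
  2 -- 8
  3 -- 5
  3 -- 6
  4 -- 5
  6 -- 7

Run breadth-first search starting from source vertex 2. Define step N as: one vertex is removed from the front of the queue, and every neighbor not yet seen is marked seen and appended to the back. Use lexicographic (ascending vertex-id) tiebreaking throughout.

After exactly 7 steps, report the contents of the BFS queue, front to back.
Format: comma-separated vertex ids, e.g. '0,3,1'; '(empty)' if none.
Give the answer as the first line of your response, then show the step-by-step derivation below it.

6,1

step 1: dequeue 2; queue=[0,5,7,8]; order=2
step 2: dequeue 0; queue=[5,7,8]; order=2,0
step 3: dequeue 5; queue=[7,8,3,4]; order=2,0,5
step 4: dequeue 7; queue=[8,3,4,6]; order=2,0,5,7
step 5: dequeue 8; queue=[3,4,6]; order=2,0,5,7,8
step 6: dequeue 3; queue=[4,6,1]; order=2,0,5,7,8,3
step 7: dequeue 4; queue=[6,1]; order=2,0,5,7,8,3,4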